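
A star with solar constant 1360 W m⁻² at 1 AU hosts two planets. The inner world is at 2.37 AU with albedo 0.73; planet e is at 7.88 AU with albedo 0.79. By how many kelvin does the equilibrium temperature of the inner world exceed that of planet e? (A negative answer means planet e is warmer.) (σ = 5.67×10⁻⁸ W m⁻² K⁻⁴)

T_eq = [S₀(1−A)/(4σd²)]^(1/4), so T ∝ (1−A)^(1/4) / √d.
T₁ = [1360×0.27/(4×5.67×10⁻⁸×2.37²)]^(1/4) = 130.30 K.
T₂ = [1360×0.21/(4×5.67×10⁻⁸×7.88²)]^(1/4) = 67.11 K.

ΔT ≈ 63.2 K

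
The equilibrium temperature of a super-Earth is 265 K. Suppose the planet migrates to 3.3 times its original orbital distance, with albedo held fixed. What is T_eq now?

T_eq ≈ 146 K

T_eq ∝ L^(1/4) · d^(−1/2).
T′ = 265 / 3.3^(1/2) = 146 K.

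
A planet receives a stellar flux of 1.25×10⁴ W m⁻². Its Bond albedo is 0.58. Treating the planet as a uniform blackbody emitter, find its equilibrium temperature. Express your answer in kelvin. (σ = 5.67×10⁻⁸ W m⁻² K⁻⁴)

T_eq ≈ 390 K

Energy balance: absorbed = emitted ⇒ πR²·S(1−A) = 4πR²·σT_eq⁴, so T_eq⁴ = S(1−A)/(4σ).
T_eq = [1.25×10⁴ × 0.42 / (4 × 5.67×10⁻⁸)]^(1/4) = (2.31×10¹⁰)^(1/4) = 390 K.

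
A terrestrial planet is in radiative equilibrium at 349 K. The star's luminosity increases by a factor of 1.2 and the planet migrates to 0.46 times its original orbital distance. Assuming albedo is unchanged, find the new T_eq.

T_eq ∝ L^(1/4) · d^(−1/2).
T′ = 349 × 1.2^(1/4) / 0.46^(1/2) = 539 K.

T_eq ≈ 539 K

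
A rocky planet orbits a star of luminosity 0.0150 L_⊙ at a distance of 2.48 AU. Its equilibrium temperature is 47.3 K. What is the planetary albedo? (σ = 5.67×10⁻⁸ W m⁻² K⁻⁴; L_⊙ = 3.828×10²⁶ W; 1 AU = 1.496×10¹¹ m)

d = 2.48 AU = 3.71×10¹¹ m.
L = 0.0150 × 3.828×10²⁶ = 5.74×10²⁴ W.
Flux: S = L/(4πd²) = 5.74×10²⁴/(4π×(3.71×10¹¹)²) = 3.32 W m⁻².
From T_eq⁴ = S(1−A)/(4σ): 1−A = 4σT_eq⁴/S.
1−A = 4 × 5.67×10⁻⁸ × (47.3)⁴ / 3.32 = 0.342.

A ≈ 0.66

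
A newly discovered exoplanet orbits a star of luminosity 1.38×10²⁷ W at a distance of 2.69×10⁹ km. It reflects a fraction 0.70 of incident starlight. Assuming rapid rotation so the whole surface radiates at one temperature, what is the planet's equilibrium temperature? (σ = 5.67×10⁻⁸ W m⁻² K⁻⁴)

d = 2.69×10⁹ km = 2.69×10¹² m.
Flux: S = L/(4πd²) = 1.38×10²⁷/(4π×(2.69×10¹²)²) = 15.2 W m⁻².
Energy balance: absorbed = emitted ⇒ πR²·S(1−A) = 4πR²·σT_eq⁴, so T_eq⁴ = S(1−A)/(4σ).
T_eq = [15.2 × 0.30 / (4 × 5.67×10⁻⁸)]^(1/4) = (2.01×10⁷)^(1/4) = 66.9 K.

T_eq ≈ 66.9 K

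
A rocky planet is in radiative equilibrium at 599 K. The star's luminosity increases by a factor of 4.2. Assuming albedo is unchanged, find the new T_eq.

T_eq ∝ L^(1/4) · d^(−1/2).
T′ = 599 × 4.2^(1/4) = 858 K.

T_eq ≈ 858 K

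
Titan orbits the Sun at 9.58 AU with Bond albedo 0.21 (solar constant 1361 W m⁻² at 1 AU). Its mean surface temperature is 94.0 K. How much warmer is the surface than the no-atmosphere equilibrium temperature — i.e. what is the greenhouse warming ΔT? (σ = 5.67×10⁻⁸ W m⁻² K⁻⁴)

S = 1361/9.58² = 14.83 W m⁻².
T_eq = [S(1−A)/(4σ)]^(1/4) = [14.83×0.79/(4×5.67×10⁻⁸)]^(1/4) = 84.8 K.
ΔT = T_surf − T_eq = 94 − 84.8.

ΔT ≈ 9.2 K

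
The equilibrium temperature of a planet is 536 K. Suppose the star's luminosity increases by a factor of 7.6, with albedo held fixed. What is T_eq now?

T_eq ≈ 890 K

T_eq ∝ L^(1/4) · d^(−1/2).
T′ = 536 × 7.6^(1/4) = 890 K.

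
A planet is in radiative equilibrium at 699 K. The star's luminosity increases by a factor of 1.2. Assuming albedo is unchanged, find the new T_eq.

T_eq ∝ L^(1/4) · d^(−1/2).
T′ = 699 × 1.2^(1/4) = 732 K.

T_eq ≈ 732 K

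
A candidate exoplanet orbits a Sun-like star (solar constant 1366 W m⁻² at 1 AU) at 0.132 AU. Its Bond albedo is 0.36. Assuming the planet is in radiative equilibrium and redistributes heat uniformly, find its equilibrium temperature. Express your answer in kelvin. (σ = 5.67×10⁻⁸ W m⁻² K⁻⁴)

Flux at 0.132 AU: S = 1366/0.132² = 7.84×10⁴ W m⁻².
Energy balance: absorbed = emitted ⇒ πR²·S(1−A) = 4πR²·σT_eq⁴, so T_eq⁴ = S(1−A)/(4σ).
T_eq = [7.84×10⁴ × 0.64 / (4 × 5.67×10⁻⁸)]^(1/4) = (2.21×10¹¹)^(1/4) = 686 K.

T_eq ≈ 686 K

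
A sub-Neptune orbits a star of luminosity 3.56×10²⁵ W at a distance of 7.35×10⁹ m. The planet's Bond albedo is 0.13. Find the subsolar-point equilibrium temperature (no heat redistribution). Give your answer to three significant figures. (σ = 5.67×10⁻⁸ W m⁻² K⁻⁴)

Flux: S = L/(4πd²) = 3.56×10²⁵/(4π×(7.35×10⁹)²) = 5.24×10⁴ W m⁻².
At the subsolar point the surface absorbs S(1−A) and emits σT⁴ per unit area — no factor of 4, since only the local patch is in balance.
T = [5.24×10⁴ × 0.87 / 5.67×10⁻⁸]^(1/4) = (8.05×10¹¹)^(1/4) = 947 K.

T_ss ≈ 947 K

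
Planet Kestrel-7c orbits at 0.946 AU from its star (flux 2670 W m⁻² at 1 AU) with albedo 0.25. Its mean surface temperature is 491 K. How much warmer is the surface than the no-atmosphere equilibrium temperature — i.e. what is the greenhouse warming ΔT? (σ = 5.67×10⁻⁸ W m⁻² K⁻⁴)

ΔT ≈ 175.8 K

S = 2670/0.946² = 2984 W m⁻².
T_eq = [S(1−A)/(4σ)]^(1/4) = [2984×0.75/(4×5.67×10⁻⁸)]^(1/4) = 315.2 K.
ΔT = T_surf − T_eq = 491 − 315.2.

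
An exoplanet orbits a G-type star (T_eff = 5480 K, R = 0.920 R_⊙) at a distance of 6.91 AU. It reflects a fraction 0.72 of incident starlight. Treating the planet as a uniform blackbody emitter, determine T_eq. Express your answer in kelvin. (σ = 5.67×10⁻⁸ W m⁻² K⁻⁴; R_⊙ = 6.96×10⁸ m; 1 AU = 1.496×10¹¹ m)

T_eq ≈ 70.2 K

R_⋆ = 0.920 × 6.96×10⁸ = 6.40×10⁸ m.
d = 6.91 AU = 1.03×10¹² m.
L = 4πR_⋆²σT_⋆⁴ = 4π(6.40×10⁸)² × 5.67×10⁻⁸ × (5480)⁴ = 2.63×10²⁶ W.
S = L/(4πd²) = 19.6 W m⁻².
Energy balance: absorbed = emitted ⇒ πR²·S(1−A) = 4πR²·σT_eq⁴, so T_eq⁴ = S(1−A)/(4σ).
T_eq = [19.6 × 0.28 / (4 × 5.67×10⁻⁸)]^(1/4) = (2.42×10⁷)^(1/4) = 70.2 K.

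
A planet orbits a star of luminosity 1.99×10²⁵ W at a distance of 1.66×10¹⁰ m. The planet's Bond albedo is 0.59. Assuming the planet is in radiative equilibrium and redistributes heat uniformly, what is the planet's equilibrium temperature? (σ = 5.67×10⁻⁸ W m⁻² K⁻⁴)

T_eq ≈ 319 K

Flux: S = L/(4πd²) = 1.99×10²⁵/(4π×(1.66×10¹⁰)²) = 5750 W m⁻².
Energy balance: absorbed = emitted ⇒ πR²·S(1−A) = 4πR²·σT_eq⁴, so T_eq⁴ = S(1−A)/(4σ).
T_eq = [5750 × 0.41 / (4 × 5.67×10⁻⁸)]^(1/4) = (1.04×10¹⁰)^(1/4) = 319 K.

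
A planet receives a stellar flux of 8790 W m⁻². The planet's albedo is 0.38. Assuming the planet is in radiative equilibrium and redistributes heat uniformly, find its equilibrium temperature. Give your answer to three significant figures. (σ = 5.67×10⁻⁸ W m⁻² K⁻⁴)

T_eq ≈ 394 K

Energy balance: absorbed = emitted ⇒ πR²·S(1−A) = 4πR²·σT_eq⁴, so T_eq⁴ = S(1−A)/(4σ).
T_eq = [8790 × 0.62 / (4 × 5.67×10⁻⁸)]^(1/4) = (2.40×10¹⁰)^(1/4) = 394 K.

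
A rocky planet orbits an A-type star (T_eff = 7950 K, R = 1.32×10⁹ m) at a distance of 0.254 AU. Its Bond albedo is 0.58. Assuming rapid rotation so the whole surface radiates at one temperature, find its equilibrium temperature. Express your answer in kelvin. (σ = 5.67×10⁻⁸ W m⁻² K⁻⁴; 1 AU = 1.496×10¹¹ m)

T_eq ≈ 843 K

d = 0.254 AU = 3.80×10¹⁰ m.
L = 4πR_⋆²σT_⋆⁴ = 4π(1.32×10⁹)² × 5.67×10⁻⁸ × (7950)⁴ = 4.96×10²⁷ W.
S = L/(4πd²) = 2.73×10⁵ W m⁻².
Energy balance: absorbed = emitted ⇒ πR²·S(1−A) = 4πR²·σT_eq⁴, so T_eq⁴ = S(1−A)/(4σ).
T_eq = [2.73×10⁵ × 0.42 / (4 × 5.67×10⁻⁸)]^(1/4) = (5.06×10¹¹)^(1/4) = 843 K.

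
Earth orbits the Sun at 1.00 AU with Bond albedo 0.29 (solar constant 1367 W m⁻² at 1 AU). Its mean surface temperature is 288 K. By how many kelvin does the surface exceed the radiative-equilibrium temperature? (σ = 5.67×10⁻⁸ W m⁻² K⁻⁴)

S = 1367/1.00² = 1367 W m⁻².
T_eq = [S(1−A)/(4σ)]^(1/4) = [1367×0.71/(4×5.67×10⁻⁸)]^(1/4) = 255.8 K.
ΔT = T_surf − T_eq = 288 − 255.8.

ΔT ≈ 32.2 K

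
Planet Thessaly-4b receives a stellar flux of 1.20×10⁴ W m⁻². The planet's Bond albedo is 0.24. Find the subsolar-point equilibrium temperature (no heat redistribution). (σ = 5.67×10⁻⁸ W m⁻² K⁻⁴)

T_ss ≈ 633 K

At the subsolar point the surface absorbs S(1−A) and emits σT⁴ per unit area — no factor of 4, since only the local patch is in balance.
T = [1.20×10⁴ × 0.76 / 5.67×10⁻⁸]^(1/4) = (1.61×10¹¹)^(1/4) = 633 K.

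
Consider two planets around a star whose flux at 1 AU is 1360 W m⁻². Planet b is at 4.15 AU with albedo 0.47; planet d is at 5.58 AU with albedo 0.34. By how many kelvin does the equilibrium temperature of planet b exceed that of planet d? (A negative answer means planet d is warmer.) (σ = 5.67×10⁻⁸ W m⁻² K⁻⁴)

ΔT ≈ 10.4 K

T_eq = [S₀(1−A)/(4σd²)]^(1/4), so T ∝ (1−A)^(1/4) / √d.
T₁ = [1360×0.53/(4×5.67×10⁻⁸×4.15²)]^(1/4) = 116.55 K.
T₂ = [1360×0.66/(4×5.67×10⁻⁸×5.58²)]^(1/4) = 106.18 K.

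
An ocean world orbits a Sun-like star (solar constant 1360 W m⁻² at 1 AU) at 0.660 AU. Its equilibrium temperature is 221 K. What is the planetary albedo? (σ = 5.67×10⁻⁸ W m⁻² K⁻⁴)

Flux at 0.660 AU: S = 1360/0.660² = 3120 W m⁻².
From T_eq⁴ = S(1−A)/(4σ): 1−A = 4σT_eq⁴/S.
1−A = 4 × 5.67×10⁻⁸ × (221)⁴ / 3120 = 0.173.

A ≈ 0.83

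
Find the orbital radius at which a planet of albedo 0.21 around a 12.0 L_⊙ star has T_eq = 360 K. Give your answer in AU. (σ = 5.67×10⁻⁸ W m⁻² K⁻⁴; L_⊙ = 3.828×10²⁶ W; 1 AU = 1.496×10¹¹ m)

d ≈ 1.84 AU

L = 12.0 × 3.828×10²⁶ = 4.59×10²⁷ W.
From T_eq⁴ = L(1−A)/(16πσd²): d = √[L(1−A)/(16πσT_eq⁴)].
d = √[4.59×10²⁷ × 0.79 / (16π × 5.67×10⁻⁸ × (360)⁴)] = 2.75×10¹¹ m = 1.84 AU.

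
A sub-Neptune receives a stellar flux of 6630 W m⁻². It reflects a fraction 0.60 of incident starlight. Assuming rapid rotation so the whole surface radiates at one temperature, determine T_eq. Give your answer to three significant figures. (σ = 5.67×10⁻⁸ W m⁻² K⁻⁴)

T_eq ≈ 329 K

Energy balance: absorbed = emitted ⇒ πR²·S(1−A) = 4πR²·σT_eq⁴, so T_eq⁴ = S(1−A)/(4σ).
T_eq = [6630 × 0.40 / (4 × 5.67×10⁻⁸)]^(1/4) = (1.17×10¹⁰)^(1/4) = 329 K.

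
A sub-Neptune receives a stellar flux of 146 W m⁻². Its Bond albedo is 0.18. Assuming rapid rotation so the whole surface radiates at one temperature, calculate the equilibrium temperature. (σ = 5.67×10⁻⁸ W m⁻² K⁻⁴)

T_eq ≈ 152 K

Energy balance: absorbed = emitted ⇒ πR²·S(1−A) = 4πR²·σT_eq⁴, so T_eq⁴ = S(1−A)/(4σ).
T_eq = [146 × 0.82 / (4 × 5.67×10⁻⁸)]^(1/4) = (5.28×10⁸)^(1/4) = 152 K.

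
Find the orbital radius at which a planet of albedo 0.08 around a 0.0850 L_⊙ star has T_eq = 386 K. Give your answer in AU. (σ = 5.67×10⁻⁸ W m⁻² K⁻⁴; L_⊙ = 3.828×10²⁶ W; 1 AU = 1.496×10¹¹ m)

L = 0.0850 × 3.828×10²⁶ = 3.25×10²⁵ W.
From T_eq⁴ = L(1−A)/(16πσd²): d = √[L(1−A)/(16πσT_eq⁴)].
d = √[3.25×10²⁵ × 0.92 / (16π × 5.67×10⁻⁸ × (386)⁴)] = 2.18×10¹⁰ m = 0.145 AU.

d ≈ 0.145 AU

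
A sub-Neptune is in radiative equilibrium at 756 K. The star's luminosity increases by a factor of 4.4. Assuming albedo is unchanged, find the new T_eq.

T_eq ∝ L^(1/4) · d^(−1/2).
T′ = 756 × 4.4^(1/4) = 1090 K.

T_eq ≈ 1090 K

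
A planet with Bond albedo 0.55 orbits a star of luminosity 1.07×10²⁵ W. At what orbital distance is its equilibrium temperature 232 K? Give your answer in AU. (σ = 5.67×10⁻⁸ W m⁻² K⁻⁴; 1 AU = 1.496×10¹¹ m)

From T_eq⁴ = L(1−A)/(16πσd²): d = √[L(1−A)/(16πσT_eq⁴)].
d = √[1.07×10²⁵ × 0.45 / (16π × 5.67×10⁻⁸ × (232)⁴)] = 2.41×10¹⁰ m = 0.161 AU.

d ≈ 0.161 AU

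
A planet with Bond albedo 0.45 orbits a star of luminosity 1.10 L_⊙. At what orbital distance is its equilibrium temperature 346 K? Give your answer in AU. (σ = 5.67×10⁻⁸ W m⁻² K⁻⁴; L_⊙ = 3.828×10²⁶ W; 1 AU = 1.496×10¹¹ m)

d ≈ 0.503 AU

L = 1.10 × 3.828×10²⁶ = 4.21×10²⁶ W.
From T_eq⁴ = L(1−A)/(16πσd²): d = √[L(1−A)/(16πσT_eq⁴)].
d = √[4.21×10²⁶ × 0.55 / (16π × 5.67×10⁻⁸ × (346)⁴)] = 7.53×10¹⁰ m = 0.503 AU.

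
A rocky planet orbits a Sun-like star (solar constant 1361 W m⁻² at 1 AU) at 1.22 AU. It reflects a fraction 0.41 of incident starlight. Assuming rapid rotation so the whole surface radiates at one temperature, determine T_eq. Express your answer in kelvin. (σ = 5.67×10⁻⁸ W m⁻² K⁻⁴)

Flux at 1.22 AU: S = 1361/1.22² = 914 W m⁻².
Energy balance: absorbed = emitted ⇒ πR²·S(1−A) = 4πR²·σT_eq⁴, so T_eq⁴ = S(1−A)/(4σ).
T_eq = [914 × 0.59 / (4 × 5.67×10⁻⁸)]^(1/4) = (2.38×10⁹)^(1/4) = 221 K.

T_eq ≈ 221 K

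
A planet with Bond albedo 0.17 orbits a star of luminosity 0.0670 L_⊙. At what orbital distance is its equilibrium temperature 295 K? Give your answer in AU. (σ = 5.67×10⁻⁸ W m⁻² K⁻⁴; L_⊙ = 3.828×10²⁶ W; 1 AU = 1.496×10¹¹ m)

d ≈ 0.210 AU

L = 0.0670 × 3.828×10²⁶ = 2.56×10²⁵ W.
From T_eq⁴ = L(1−A)/(16πσd²): d = √[L(1−A)/(16πσT_eq⁴)].
d = √[2.56×10²⁵ × 0.83 / (16π × 5.67×10⁻⁸ × (295)⁴)] = 3.14×10¹⁰ m = 0.210 AU.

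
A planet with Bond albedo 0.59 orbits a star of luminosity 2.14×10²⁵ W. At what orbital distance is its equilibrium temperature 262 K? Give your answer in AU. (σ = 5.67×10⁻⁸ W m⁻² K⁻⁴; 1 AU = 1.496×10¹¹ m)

d ≈ 0.171 AU

From T_eq⁴ = L(1−A)/(16πσd²): d = √[L(1−A)/(16πσT_eq⁴)].
d = √[2.14×10²⁵ × 0.41 / (16π × 5.67×10⁻⁸ × (262)⁴)] = 2.56×10¹⁰ m = 0.171 AU.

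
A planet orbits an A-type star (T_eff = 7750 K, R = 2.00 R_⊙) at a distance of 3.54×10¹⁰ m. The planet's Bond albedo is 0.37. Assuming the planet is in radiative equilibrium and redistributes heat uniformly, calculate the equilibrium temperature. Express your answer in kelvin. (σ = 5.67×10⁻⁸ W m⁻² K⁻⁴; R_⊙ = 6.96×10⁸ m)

T_eq ≈ 968 K

R_⋆ = 2.00 × 6.96×10⁸ = 1.39×10⁹ m.
L = 4πR_⋆²σT_⋆⁴ = 4π(1.39×10⁹)² × 5.67×10⁻⁸ × (7750)⁴ = 4.98×10²⁷ W.
S = L/(4πd²) = 3.16×10⁵ W m⁻².
Energy balance: absorbed = emitted ⇒ πR²·S(1−A) = 4πR²·σT_eq⁴, so T_eq⁴ = S(1−A)/(4σ).
T_eq = [3.16×10⁵ × 0.63 / (4 × 5.67×10⁻⁸)]^(1/4) = (8.79×10¹¹)^(1/4) = 968 K.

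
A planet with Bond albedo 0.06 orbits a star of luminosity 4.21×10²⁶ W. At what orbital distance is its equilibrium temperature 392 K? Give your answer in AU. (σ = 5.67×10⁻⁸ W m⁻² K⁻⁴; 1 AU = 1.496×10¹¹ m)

d ≈ 0.513 AU

From T_eq⁴ = L(1−A)/(16πσd²): d = √[L(1−A)/(16πσT_eq⁴)].
d = √[4.21×10²⁶ × 0.94 / (16π × 5.67×10⁻⁸ × (392)⁴)] = 7.67×10¹⁰ m = 0.513 AU.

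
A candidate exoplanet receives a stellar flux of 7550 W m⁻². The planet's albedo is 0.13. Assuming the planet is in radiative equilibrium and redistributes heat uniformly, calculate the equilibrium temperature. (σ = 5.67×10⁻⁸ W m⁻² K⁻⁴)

Energy balance: absorbed = emitted ⇒ πR²·S(1−A) = 4πR²·σT_eq⁴, so T_eq⁴ = S(1−A)/(4σ).
T_eq = [7550 × 0.87 / (4 × 5.67×10⁻⁸)]^(1/4) = (2.90×10¹⁰)^(1/4) = 413 K.

T_eq ≈ 413 K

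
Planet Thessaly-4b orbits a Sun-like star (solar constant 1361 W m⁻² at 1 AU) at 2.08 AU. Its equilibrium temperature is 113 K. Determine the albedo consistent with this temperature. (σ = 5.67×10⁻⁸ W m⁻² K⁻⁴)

A ≈ 0.88

Flux at 2.08 AU: S = 1361/2.08² = 315 W m⁻².
From T_eq⁴ = S(1−A)/(4σ): 1−A = 4σT_eq⁴/S.
1−A = 4 × 5.67×10⁻⁸ × (113)⁴ / 315 = 0.118.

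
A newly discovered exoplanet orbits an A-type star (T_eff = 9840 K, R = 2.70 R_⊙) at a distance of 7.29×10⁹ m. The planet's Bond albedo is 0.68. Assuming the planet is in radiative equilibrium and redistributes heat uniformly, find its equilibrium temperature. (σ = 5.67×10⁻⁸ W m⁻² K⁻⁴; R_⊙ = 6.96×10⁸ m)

R_⋆ = 2.70 × 6.96×10⁸ = 1.88×10⁹ m.
L = 4πR_⋆²σT_⋆⁴ = 4π(1.88×10⁹)² × 5.67×10⁻⁸ × (9840)⁴ = 2.36×10²⁸ W.
S = L/(4πd²) = 3.53×10⁷ W m⁻².
Energy balance: absorbed = emitted ⇒ πR²·S(1−A) = 4πR²·σT_eq⁴, so T_eq⁴ = S(1−A)/(4σ).
T_eq = [3.53×10⁷ × 0.32 / (4 × 5.67×10⁻⁸)]^(1/4) = (4.98×10¹³)^(1/4) = 2660 K.

T_eq ≈ 2660 K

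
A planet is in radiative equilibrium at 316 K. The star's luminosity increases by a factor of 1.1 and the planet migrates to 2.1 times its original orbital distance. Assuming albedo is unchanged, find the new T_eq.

T_eq ∝ L^(1/4) · d^(−1/2).
T′ = 316 × 1.1^(1/4) / 2.1^(1/2) = 223 K.

T_eq ≈ 223 K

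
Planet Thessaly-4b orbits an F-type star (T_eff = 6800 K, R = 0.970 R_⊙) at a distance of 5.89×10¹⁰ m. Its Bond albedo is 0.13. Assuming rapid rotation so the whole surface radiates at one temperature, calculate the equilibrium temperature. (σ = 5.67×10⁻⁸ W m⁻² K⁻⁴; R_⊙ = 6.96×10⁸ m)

T_eq ≈ 497 K

R_⋆ = 0.970 × 6.96×10⁸ = 6.75×10⁸ m.
L = 4πR_⋆²σT_⋆⁴ = 4π(6.75×10⁸)² × 5.67×10⁻⁸ × (6800)⁴ = 6.94×10²⁶ W.
S = L/(4πd²) = 1.59×10⁴ W m⁻².
Energy balance: absorbed = emitted ⇒ πR²·S(1−A) = 4πR²·σT_eq⁴, so T_eq⁴ = S(1−A)/(4σ).
T_eq = [1.59×10⁴ × 0.87 / (4 × 5.67×10⁻⁸)]^(1/4) = (6.11×10¹⁰)^(1/4) = 497 K.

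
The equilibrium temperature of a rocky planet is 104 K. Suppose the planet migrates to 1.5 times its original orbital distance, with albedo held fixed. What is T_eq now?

T_eq ∝ L^(1/4) · d^(−1/2).
T′ = 104 / 1.5^(1/2) = 84.9 K.

T_eq ≈ 84.9 K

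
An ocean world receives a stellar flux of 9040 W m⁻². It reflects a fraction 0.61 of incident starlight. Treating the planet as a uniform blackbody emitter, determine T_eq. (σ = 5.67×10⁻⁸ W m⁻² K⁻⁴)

T_eq ≈ 353 K

Energy balance: absorbed = emitted ⇒ πR²·S(1−A) = 4πR²·σT_eq⁴, so T_eq⁴ = S(1−A)/(4σ).
T_eq = [9040 × 0.39 / (4 × 5.67×10⁻⁸)]^(1/4) = (1.55×10¹⁰)^(1/4) = 353 K.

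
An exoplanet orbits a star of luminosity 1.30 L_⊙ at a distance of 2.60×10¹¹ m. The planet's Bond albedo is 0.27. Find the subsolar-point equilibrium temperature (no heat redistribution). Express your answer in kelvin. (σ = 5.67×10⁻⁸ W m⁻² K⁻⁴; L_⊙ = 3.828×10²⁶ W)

L = 1.30 × 3.828×10²⁶ = 4.98×10²⁶ W.
Flux: S = L/(4πd²) = 4.98×10²⁶/(4π×(2.60×10¹¹)²) = 586 W m⁻².
At the subsolar point the surface absorbs S(1−A) and emits σT⁴ per unit area — no factor of 4, since only the local patch is in balance.
T = [586 × 0.73 / 5.67×10⁻⁸]^(1/4) = (7.54×10⁹)^(1/4) = 295 K.

T_ss ≈ 295 K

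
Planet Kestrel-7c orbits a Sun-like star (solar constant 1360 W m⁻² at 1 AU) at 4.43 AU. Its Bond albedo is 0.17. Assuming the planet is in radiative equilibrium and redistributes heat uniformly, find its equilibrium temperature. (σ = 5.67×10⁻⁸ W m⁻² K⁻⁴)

Flux at 4.43 AU: S = 1360/4.43² = 69.3 W m⁻².
Energy balance: absorbed = emitted ⇒ πR²·S(1−A) = 4πR²·σT_eq⁴, so T_eq⁴ = S(1−A)/(4σ).
T_eq = [69.3 × 0.83 / (4 × 5.67×10⁻⁸)]^(1/4) = (2.54×10⁸)^(1/4) = 126 K.

T_eq ≈ 126 K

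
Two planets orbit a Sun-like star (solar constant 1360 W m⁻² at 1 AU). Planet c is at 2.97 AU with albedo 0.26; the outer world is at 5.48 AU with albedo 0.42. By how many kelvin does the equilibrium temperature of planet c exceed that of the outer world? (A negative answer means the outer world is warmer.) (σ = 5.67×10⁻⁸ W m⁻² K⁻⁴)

ΔT ≈ 46.0 K

T_eq = [S₀(1−A)/(4σd²)]^(1/4), so T ∝ (1−A)^(1/4) / √d.
T₁ = [1360×0.74/(4×5.67×10⁻⁸×2.97²)]^(1/4) = 149.76 K.
T₂ = [1360×0.58/(4×5.67×10⁻⁸×5.48²)]^(1/4) = 103.74 K.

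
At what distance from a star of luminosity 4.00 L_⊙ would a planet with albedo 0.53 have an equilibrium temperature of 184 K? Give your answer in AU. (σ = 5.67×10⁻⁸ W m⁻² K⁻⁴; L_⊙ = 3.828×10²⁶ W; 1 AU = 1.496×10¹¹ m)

L = 4.00 × 3.828×10²⁶ = 1.53×10²⁷ W.
From T_eq⁴ = L(1−A)/(16πσd²): d = √[L(1−A)/(16πσT_eq⁴)].
d = √[1.53×10²⁷ × 0.47 / (16π × 5.67×10⁻⁸ × (184)⁴)] = 4.69×10¹¹ m = 3.14 AU.

d ≈ 3.14 AU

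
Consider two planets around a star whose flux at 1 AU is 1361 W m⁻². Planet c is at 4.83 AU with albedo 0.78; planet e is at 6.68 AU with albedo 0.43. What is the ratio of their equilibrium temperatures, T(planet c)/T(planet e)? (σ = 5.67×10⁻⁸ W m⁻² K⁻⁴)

T_eq = [S₀(1−A)/(4σd²)]^(1/4), so T ∝ (1−A)^(1/4) / √d.
T₁ = [1361×0.22/(4×5.67×10⁻⁸×4.83²)]^(1/4) = 86.73 K.
T₂ = [1361×0.57/(4×5.67×10⁻⁸×6.68²)]^(1/4) = 93.57 K.

T₁/T₂ ≈ 0.927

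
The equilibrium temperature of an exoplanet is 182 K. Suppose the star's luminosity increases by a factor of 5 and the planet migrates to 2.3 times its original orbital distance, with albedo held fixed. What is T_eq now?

T_eq ∝ L^(1/4) · d^(−1/2).
T′ = 182 × 5^(1/4) / 2.3^(1/2) = 179 K.

T_eq ≈ 179 K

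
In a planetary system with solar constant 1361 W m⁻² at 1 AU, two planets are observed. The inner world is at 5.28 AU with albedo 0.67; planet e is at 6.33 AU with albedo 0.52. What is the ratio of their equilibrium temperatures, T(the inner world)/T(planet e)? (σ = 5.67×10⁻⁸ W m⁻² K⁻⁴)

T_eq = [S₀(1−A)/(4σd²)]^(1/4), so T ∝ (1−A)^(1/4) / √d.
T₁ = [1361×0.33/(4×5.67×10⁻⁸×5.28²)]^(1/4) = 91.80 K.
T₂ = [1361×0.48/(4×5.67×10⁻⁸×6.33²)]^(1/4) = 92.08 K.

T₁/T₂ ≈ 0.997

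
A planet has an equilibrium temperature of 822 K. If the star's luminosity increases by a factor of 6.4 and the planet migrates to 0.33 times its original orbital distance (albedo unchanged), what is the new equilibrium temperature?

T_eq ≈ 2280 K

T_eq ∝ L^(1/4) · d^(−1/2).
T′ = 822 × 6.4^(1/4) / 0.33^(1/2) = 2280 K.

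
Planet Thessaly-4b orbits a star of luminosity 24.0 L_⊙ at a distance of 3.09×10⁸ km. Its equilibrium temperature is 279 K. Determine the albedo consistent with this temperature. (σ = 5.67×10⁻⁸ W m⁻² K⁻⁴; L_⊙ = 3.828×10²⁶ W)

A ≈ 0.82

d = 3.09×10⁸ km = 3.09×10¹¹ m.
L = 24.0 × 3.828×10²⁶ = 9.19×10²⁷ W.
Flux: S = L/(4πd²) = 9.19×10²⁷/(4π×(3.09×10¹¹)²) = 7660 W m⁻².
From T_eq⁴ = S(1−A)/(4σ): 1−A = 4σT_eq⁴/S.
1−A = 4 × 5.67×10⁻⁸ × (279)⁴ / 7660 = 0.179.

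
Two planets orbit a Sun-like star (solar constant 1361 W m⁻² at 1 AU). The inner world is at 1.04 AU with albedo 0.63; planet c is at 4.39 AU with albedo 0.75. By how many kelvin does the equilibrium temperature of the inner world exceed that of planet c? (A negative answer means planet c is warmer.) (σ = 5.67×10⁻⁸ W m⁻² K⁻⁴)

T_eq = [S₀(1−A)/(4σd²)]^(1/4), so T ∝ (1−A)^(1/4) / √d.
T₁ = [1361×0.37/(4×5.67×10⁻⁸×1.04²)]^(1/4) = 212.86 K.
T₂ = [1361×0.25/(4×5.67×10⁻⁸×4.39²)]^(1/4) = 93.93 K.

ΔT ≈ 118.9 K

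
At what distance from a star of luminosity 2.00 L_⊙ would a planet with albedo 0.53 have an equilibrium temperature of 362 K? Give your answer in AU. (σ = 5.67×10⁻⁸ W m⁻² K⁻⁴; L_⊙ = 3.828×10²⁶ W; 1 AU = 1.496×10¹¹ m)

L = 2.00 × 3.828×10²⁶ = 7.66×10²⁶ W.
From T_eq⁴ = L(1−A)/(16πσd²): d = √[L(1−A)/(16πσT_eq⁴)].
d = √[7.66×10²⁶ × 0.47 / (16π × 5.67×10⁻⁸ × (362)⁴)] = 8.57×10¹⁰ m = 0.573 AU.

d ≈ 0.573 AU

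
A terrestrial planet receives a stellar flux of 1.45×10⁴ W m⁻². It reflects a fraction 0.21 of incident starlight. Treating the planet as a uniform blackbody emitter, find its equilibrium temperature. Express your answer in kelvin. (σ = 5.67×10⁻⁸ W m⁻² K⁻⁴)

T_eq ≈ 474 K

Energy balance: absorbed = emitted ⇒ πR²·S(1−A) = 4πR²·σT_eq⁴, so T_eq⁴ = S(1−A)/(4σ).
T_eq = [1.45×10⁴ × 0.79 / (4 × 5.67×10⁻⁸)]^(1/4) = (5.05×10¹⁰)^(1/4) = 474 K.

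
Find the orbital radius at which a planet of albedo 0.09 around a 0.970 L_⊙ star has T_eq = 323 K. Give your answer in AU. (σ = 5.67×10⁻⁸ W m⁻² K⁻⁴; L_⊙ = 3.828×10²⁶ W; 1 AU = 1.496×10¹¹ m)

d ≈ 0.698 AU

L = 0.970 × 3.828×10²⁶ = 3.71×10²⁶ W.
From T_eq⁴ = L(1−A)/(16πσd²): d = √[L(1−A)/(16πσT_eq⁴)].
d = √[3.71×10²⁶ × 0.91 / (16π × 5.67×10⁻⁸ × (323)⁴)] = 1.04×10¹¹ m = 0.698 AU.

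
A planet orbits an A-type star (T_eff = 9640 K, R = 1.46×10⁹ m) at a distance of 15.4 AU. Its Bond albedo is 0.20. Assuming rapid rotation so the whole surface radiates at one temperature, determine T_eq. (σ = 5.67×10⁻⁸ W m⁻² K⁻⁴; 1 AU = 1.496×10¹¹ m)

T_eq ≈ 162 K

d = 15.4 AU = 2.30×10¹² m.
L = 4πR_⋆²σT_⋆⁴ = 4π(1.46×10⁹)² × 5.67×10⁻⁸ × (9640)⁴ = 1.31×10²⁸ W.
S = L/(4πd²) = 197 W m⁻².
Energy balance: absorbed = emitted ⇒ πR²·S(1−A) = 4πR²·σT_eq⁴, so T_eq⁴ = S(1−A)/(4σ).
T_eq = [197 × 0.80 / (4 × 5.67×10⁻⁸)]^(1/4) = (6.94×10⁸)^(1/4) = 162 K.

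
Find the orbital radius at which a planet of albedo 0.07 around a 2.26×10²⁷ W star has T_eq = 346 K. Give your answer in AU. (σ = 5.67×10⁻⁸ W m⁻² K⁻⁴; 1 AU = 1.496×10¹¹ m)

From T_eq⁴ = L(1−A)/(16πσd²): d = √[L(1−A)/(16πσT_eq⁴)].
d = √[2.26×10²⁷ × 0.93 / (16π × 5.67×10⁻⁸ × (346)⁴)] = 2.27×10¹¹ m = 1.52 AU.

d ≈ 1.52 AU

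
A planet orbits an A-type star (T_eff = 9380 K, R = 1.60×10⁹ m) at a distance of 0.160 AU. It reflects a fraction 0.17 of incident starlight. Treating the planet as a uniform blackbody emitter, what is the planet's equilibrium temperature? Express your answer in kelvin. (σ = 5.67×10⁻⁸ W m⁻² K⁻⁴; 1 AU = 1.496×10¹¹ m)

d = 0.160 AU = 2.39×10¹⁰ m.
L = 4πR_⋆²σT_⋆⁴ = 4π(1.60×10⁹)² × 5.67×10⁻⁸ × (9380)⁴ = 1.41×10²⁸ W.
S = L/(4πd²) = 1.96×10⁶ W m⁻².
Energy balance: absorbed = emitted ⇒ πR²·S(1−A) = 4πR²·σT_eq⁴, so T_eq⁴ = S(1−A)/(4σ).
T_eq = [1.96×10⁶ × 0.83 / (4 × 5.67×10⁻⁸)]^(1/4) = (7.18×10¹²)^(1/4) = 1640 K.

T_eq ≈ 1640 K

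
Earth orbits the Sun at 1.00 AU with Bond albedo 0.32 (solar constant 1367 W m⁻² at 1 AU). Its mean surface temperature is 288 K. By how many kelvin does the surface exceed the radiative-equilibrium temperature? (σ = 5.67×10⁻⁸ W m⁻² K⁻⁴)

ΔT ≈ 35.0 K

S = 1367/1.00² = 1367 W m⁻².
T_eq = [S(1−A)/(4σ)]^(1/4) = [1367×0.68/(4×5.67×10⁻⁸)]^(1/4) = 253.0 K.
ΔT = T_surf − T_eq = 288 − 253.0.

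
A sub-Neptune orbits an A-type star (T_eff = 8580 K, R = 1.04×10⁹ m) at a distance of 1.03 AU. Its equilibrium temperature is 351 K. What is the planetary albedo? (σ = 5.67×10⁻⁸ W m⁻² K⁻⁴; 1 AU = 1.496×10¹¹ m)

A ≈ 0.75

d = 1.03 AU = 1.54×10¹¹ m.
L = 4πR_⋆²σT_⋆⁴ = 4π(1.04×10⁹)² × 5.67×10⁻⁸ × (8580)⁴ = 4.18×10²⁷ W.
S = L/(4πd²) = 1.40×10⁴ W m⁻².
From T_eq⁴ = S(1−A)/(4σ): 1−A = 4σT_eq⁴/S.
1−A = 4 × 5.67×10⁻⁸ × (351)⁴ / 1.40×10⁴ = 0.246.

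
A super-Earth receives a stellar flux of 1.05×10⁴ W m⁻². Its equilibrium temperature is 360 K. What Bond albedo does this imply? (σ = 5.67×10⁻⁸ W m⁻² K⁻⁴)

A ≈ 0.64

From T_eq⁴ = S(1−A)/(4σ): 1−A = 4σT_eq⁴/S.
1−A = 4 × 5.67×10⁻⁸ × (360)⁴ / 1.05×10⁴ = 0.363.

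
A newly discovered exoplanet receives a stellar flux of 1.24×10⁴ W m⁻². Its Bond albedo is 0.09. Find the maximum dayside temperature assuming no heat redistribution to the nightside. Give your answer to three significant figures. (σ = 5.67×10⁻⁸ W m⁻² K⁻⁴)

T_ss ≈ 668 K

With no redistribution each surface element balances locally: S(1−A) = σT⁴.
T = [1.24×10⁴ × 0.91 / 5.67×10⁻⁸]^(1/4) = (1.99×10¹¹)^(1/4) = 668 K.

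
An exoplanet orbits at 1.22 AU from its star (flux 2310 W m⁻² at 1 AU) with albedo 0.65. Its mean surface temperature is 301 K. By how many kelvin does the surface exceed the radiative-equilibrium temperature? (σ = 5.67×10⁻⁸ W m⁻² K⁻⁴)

S = 2310/1.22² = 1552 W m⁻².
T_eq = [S(1−A)/(4σ)]^(1/4) = [1552×0.35/(4×5.67×10⁻⁸)]^(1/4) = 221.2 K.
ΔT = T_surf − T_eq = 301 − 221.2.

ΔT ≈ 79.8 K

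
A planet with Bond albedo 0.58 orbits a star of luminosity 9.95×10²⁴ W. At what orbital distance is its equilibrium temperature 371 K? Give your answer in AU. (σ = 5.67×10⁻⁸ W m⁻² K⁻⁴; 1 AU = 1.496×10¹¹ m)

From T_eq⁴ = L(1−A)/(16πσd²): d = √[L(1−A)/(16πσT_eq⁴)].
d = √[9.95×10²⁴ × 0.42 / (16π × 5.67×10⁻⁸ × (371)⁴)] = 8.80×10⁹ m = 0.0588 AU.

d ≈ 0.0588 AU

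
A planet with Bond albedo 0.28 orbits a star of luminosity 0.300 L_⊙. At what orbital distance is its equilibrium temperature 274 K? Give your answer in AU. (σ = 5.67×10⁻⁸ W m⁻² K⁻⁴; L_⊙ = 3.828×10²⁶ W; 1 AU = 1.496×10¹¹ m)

d ≈ 0.480 AU

L = 0.300 × 3.828×10²⁶ = 1.15×10²⁶ W.
From T_eq⁴ = L(1−A)/(16πσd²): d = √[L(1−A)/(16πσT_eq⁴)].
d = √[1.15×10²⁶ × 0.72 / (16π × 5.67×10⁻⁸ × (274)⁴)] = 7.17×10¹⁰ m = 0.480 AU.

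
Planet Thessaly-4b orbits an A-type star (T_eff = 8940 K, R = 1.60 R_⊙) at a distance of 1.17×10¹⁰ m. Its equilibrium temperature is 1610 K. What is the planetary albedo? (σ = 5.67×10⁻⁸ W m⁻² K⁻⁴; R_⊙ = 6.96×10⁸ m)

R_⋆ = 1.60 × 6.96×10⁸ = 1.11×10⁹ m.
L = 4πR_⋆²σT_⋆⁴ = 4π(1.11×10⁹)² × 5.67×10⁻⁸ × (8940)⁴ = 5.64×10²⁷ W.
S = L/(4πd²) = 3.28×10⁶ W m⁻².
From T_eq⁴ = S(1−A)/(4σ): 1−A = 4σT_eq⁴/S.
1−A = 4 × 5.67×10⁻⁸ × (1610)⁴ / 3.28×10⁶ = 0.464.

A ≈ 0.54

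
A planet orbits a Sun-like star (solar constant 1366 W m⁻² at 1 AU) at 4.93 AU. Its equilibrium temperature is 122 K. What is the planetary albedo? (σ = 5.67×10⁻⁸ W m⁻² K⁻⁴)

A ≈ 0.11

Flux at 4.93 AU: S = 1366/4.93² = 56.2 W m⁻².
From T_eq⁴ = S(1−A)/(4σ): 1−A = 4σT_eq⁴/S.
1−A = 4 × 5.67×10⁻⁸ × (122)⁴ / 56.2 = 0.894.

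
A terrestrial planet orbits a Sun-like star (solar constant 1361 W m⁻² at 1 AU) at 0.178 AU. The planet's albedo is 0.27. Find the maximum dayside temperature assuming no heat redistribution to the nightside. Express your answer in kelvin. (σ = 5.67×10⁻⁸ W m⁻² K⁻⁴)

T_ss ≈ 862 K

Flux at 0.178 AU: S = 1361/0.178² = 4.30×10⁴ W m⁻².
With no redistribution each surface element balances locally: S(1−A) = σT⁴.
T = [4.30×10⁴ × 0.73 / 5.67×10⁻⁸]^(1/4) = (5.53×10¹¹)^(1/4) = 862 K.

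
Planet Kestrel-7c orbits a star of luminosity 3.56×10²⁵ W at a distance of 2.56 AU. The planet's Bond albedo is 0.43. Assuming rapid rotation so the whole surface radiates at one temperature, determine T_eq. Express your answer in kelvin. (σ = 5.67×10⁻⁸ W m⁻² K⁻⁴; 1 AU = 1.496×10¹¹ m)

T_eq ≈ 83.5 K

d = 2.56 AU = 3.83×10¹¹ m.
Flux: S = L/(4πd²) = 3.56×10²⁵/(4π×(3.83×10¹¹)²) = 19.3 W m⁻².
Energy balance: absorbed = emitted ⇒ πR²·S(1−A) = 4πR²·σT_eq⁴, so T_eq⁴ = S(1−A)/(4σ).
T_eq = [19.3 × 0.57 / (4 × 5.67×10⁻⁸)]^(1/4) = (4.85×10⁷)^(1/4) = 83.5 K.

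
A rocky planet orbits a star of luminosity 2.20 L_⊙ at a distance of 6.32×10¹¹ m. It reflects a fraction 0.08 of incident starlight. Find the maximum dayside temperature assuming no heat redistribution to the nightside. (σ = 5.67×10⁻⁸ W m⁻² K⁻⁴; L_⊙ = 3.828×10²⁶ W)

T_ss ≈ 228 K

L = 2.20 × 3.828×10²⁶ = 8.42×10²⁶ W.
Flux: S = L/(4πd²) = 8.42×10²⁶/(4π×(6.32×10¹¹)²) = 168 W m⁻².
With no redistribution each surface element balances locally: S(1−A) = σT⁴.
T = [168 × 0.92 / 5.67×10⁻⁸]^(1/4) = (2.72×10⁹)^(1/4) = 228 K.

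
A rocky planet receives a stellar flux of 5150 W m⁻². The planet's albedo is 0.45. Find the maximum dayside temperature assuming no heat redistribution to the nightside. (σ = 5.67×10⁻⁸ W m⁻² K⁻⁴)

With no redistribution each surface element balances locally: S(1−A) = σT⁴.
T = [5150 × 0.55 / 5.67×10⁻⁸]^(1/4) = (5.00×10¹⁰)^(1/4) = 473 K.

T_ss ≈ 473 K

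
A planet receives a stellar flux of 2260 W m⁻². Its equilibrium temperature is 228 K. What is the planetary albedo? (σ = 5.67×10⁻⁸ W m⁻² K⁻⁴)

A ≈ 0.73

From T_eq⁴ = S(1−A)/(4σ): 1−A = 4σT_eq⁴/S.
1−A = 4 × 5.67×10⁻⁸ × (228)⁴ / 2260 = 0.271.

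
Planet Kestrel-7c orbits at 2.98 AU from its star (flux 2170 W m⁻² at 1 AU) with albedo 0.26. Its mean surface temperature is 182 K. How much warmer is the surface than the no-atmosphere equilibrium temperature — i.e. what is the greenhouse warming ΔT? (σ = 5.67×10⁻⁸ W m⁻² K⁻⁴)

ΔT ≈ 14.0 K

S = 2170/2.98² = 244.4 W m⁻².
T_eq = [S(1−A)/(4σ)]^(1/4) = [244.4×0.74/(4×5.67×10⁻⁸)]^(1/4) = 168.0 K.
ΔT = T_surf − T_eq = 182 − 168.0.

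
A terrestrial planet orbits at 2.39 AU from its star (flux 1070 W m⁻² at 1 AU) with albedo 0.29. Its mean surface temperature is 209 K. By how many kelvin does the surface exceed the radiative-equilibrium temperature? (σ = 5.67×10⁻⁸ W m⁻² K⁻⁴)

ΔT ≈ 53.4 K

S = 1070/2.39² = 187.3 W m⁻².
T_eq = [S(1−A)/(4σ)]^(1/4) = [187.3×0.71/(4×5.67×10⁻⁸)]^(1/4) = 155.6 K.
ΔT = T_surf − T_eq = 209 − 155.6.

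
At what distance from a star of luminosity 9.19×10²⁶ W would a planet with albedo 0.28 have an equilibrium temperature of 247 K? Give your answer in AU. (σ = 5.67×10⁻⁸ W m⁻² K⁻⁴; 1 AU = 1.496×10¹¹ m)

From T_eq⁴ = L(1−A)/(16πσd²): d = √[L(1−A)/(16πσT_eq⁴)].
d = √[9.19×10²⁶ × 0.72 / (16π × 5.67×10⁻⁸ × (247)⁴)] = 2.50×10¹¹ m = 1.67 AU.

d ≈ 1.67 AU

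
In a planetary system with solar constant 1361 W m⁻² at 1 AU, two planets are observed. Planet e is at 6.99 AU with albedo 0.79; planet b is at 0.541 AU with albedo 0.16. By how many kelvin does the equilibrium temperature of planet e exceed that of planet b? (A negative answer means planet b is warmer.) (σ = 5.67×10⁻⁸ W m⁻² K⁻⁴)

T_eq = [S₀(1−A)/(4σd²)]^(1/4), so T ∝ (1−A)^(1/4) / √d.
T₁ = [1361×0.21/(4×5.67×10⁻⁸×6.99²)]^(1/4) = 71.26 K.
T₂ = [1361×0.84/(4×5.67×10⁻⁸×0.541²)]^(1/4) = 362.26 K.

ΔT ≈ -291.0 K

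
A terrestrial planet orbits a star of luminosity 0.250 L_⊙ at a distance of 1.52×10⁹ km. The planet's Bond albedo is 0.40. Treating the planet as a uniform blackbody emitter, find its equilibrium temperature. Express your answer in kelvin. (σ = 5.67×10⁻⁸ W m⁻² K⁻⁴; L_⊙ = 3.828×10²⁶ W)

T_eq ≈ 54.3 K

d = 1.52×10⁹ km = 1.52×10¹² m.
L = 0.250 × 3.828×10²⁶ = 9.57×10²⁵ W.
Flux: S = L/(4πd²) = 9.57×10²⁵/(4π×(1.52×10¹²)²) = 3.30 W m⁻².
Energy balance: absorbed = emitted ⇒ πR²·S(1−A) = 4πR²·σT_eq⁴, so T_eq⁴ = S(1−A)/(4σ).
T_eq = [3.30 × 0.60 / (4 × 5.67×10⁻⁸)]^(1/4) = (8.72×10⁶)^(1/4) = 54.3 K.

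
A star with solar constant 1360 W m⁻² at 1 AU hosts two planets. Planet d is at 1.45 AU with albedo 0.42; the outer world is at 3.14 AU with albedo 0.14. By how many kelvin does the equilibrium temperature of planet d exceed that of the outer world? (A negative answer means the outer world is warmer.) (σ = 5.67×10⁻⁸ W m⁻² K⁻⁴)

T_eq = [S₀(1−A)/(4σd²)]^(1/4), so T ∝ (1−A)^(1/4) / √d.
T₁ = [1360×0.58/(4×5.67×10⁻⁸×1.45²)]^(1/4) = 201.67 K.
T₂ = [1360×0.86/(4×5.67×10⁻⁸×3.14²)]^(1/4) = 151.23 K.

ΔT ≈ 50.4 K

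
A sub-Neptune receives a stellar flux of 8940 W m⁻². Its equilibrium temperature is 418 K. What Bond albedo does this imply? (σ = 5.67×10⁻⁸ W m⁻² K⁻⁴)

A ≈ 0.23

From T_eq⁴ = S(1−A)/(4σ): 1−A = 4σT_eq⁴/S.
1−A = 4 × 5.67×10⁻⁸ × (418)⁴ / 8940 = 0.774.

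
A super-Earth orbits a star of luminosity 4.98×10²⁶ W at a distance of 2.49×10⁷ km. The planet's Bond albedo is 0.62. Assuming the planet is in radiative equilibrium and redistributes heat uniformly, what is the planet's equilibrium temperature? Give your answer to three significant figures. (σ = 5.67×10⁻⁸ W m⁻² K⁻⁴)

d = 2.49×10⁷ km = 2.49×10¹⁰ m.
Flux: S = L/(4πd²) = 4.98×10²⁶/(4π×(2.49×10¹⁰)²) = 6.39×10⁴ W m⁻².
Energy balance: absorbed = emitted ⇒ πR²·S(1−A) = 4πR²·σT_eq⁴, so T_eq⁴ = S(1−A)/(4σ).
T_eq = [6.39×10⁴ × 0.38 / (4 × 5.67×10⁻⁸)]^(1/4) = (1.07×10¹¹)^(1/4) = 572 K.

T_eq ≈ 572 K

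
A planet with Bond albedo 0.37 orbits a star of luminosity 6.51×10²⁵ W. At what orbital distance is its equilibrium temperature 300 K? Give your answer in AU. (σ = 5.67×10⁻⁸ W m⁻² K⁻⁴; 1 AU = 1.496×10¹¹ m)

From T_eq⁴ = L(1−A)/(16πσd²): d = √[L(1−A)/(16πσT_eq⁴)].
d = √[6.51×10²⁵ × 0.63 / (16π × 5.67×10⁻⁸ × (300)⁴)] = 4.21×10¹⁰ m = 0.282 AU.

d ≈ 0.282 AU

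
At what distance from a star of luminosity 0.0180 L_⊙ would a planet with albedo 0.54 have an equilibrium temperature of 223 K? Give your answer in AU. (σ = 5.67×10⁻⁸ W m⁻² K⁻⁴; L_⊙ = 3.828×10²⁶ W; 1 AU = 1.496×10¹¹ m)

d ≈ 0.142 AU

L = 0.0180 × 3.828×10²⁶ = 6.89×10²⁴ W.
From T_eq⁴ = L(1−A)/(16πσd²): d = √[L(1−A)/(16πσT_eq⁴)].
d = √[6.89×10²⁴ × 0.46 / (16π × 5.67×10⁻⁸ × (223)⁴)] = 2.12×10¹⁰ m = 0.142 AU.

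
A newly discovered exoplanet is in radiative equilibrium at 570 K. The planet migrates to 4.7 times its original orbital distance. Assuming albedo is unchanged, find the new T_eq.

T_eq ∝ L^(1/4) · d^(−1/2).
T′ = 570 / 4.7^(1/2) = 263 K.

T_eq ≈ 263 K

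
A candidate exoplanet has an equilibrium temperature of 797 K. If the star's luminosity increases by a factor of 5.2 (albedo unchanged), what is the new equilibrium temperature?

T_eq ∝ L^(1/4) · d^(−1/2).
T′ = 797 × 5.2^(1/4) = 1200 K.

T_eq ≈ 1200 K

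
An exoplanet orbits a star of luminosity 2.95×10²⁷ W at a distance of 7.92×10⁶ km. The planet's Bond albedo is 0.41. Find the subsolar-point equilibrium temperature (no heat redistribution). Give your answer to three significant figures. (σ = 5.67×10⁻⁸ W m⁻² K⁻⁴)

d = 7.92×10⁶ km = 7.92×10⁹ m.
Flux: S = L/(4πd²) = 2.95×10²⁷/(4π×(7.92×10⁹)²) = 3.74×10⁶ W m⁻².
At the subsolar point the surface absorbs S(1−A) and emits σT⁴ per unit area — no factor of 4, since only the local patch is in balance.
T = [3.74×10⁶ × 0.59 / 5.67×10⁻⁸]^(1/4) = (3.89×10¹³)^(1/4) = 2500 K.

T_ss ≈ 2500 K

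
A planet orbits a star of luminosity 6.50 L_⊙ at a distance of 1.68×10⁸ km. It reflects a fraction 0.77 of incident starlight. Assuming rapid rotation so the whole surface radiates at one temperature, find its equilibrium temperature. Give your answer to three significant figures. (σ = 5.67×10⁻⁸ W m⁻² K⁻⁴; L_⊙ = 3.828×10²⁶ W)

T_eq ≈ 290 K

d = 1.68×10⁸ km = 1.68×10¹¹ m.
L = 6.50 × 3.828×10²⁶ = 2.49×10²⁷ W.
Flux: S = L/(4πd²) = 2.49×10²⁷/(4π×(1.68×10¹¹)²) = 7020 W m⁻².
Energy balance: absorbed = emitted ⇒ πR²·S(1−A) = 4πR²·σT_eq⁴, so T_eq⁴ = S(1−A)/(4σ).
T_eq = [7020 × 0.23 / (4 × 5.67×10⁻⁸)]^(1/4) = (7.11×10⁹)^(1/4) = 290 K.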